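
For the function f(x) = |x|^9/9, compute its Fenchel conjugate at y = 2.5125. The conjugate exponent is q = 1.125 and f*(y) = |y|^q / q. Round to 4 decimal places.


The conjugate exponent q satisfies 1/p + 1/q = 1.
p = 9, so q = 9/(9 - 1) = 1.125
|y|^q = 2.5125^1.125 = 2.8192
f*(2.5125) = 2.8192 / 1.125 = 2.5059


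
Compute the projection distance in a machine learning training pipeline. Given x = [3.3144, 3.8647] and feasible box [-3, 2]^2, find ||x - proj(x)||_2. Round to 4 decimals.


Project each component onto [-3, 2].
clip(3.3144) = 2.0, clip(3.8647) = 2.0
Projection = [2.0, 2.0]
Squared diffs: [1.7276, 3.4771]
Distance = sqrt(5.2047) = 2.2814


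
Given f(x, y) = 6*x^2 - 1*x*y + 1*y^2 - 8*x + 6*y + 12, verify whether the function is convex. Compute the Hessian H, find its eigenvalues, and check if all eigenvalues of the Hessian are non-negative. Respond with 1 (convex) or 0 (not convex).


The Hessian of f(x,y) = 6*x^2 - 1*x*y + 1*y^2 - 8*x + 6*y + 12 is:
H = [[12, -1], [-1, 2]]
Trace = 12 + 2 = 14
Determinant = 12*2 - (-1)^2 = 23
Discriminant = (14)^2 - 4*23 = 104.0
Eigenvalues: lambda_1 = 1.901, lambda_2 = 12.099
The function is convex.

1


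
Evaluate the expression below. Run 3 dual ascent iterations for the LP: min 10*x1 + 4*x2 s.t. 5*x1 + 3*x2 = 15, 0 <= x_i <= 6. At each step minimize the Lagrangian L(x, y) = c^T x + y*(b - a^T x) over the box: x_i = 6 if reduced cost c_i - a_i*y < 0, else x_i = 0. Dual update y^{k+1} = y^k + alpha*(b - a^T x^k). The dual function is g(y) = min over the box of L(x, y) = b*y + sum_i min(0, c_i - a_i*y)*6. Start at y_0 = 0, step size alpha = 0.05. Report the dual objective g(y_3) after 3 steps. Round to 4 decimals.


Dual ascent for LP: min 10*x1 + 4*x2, 5*x1 + 3*x2 = 15, 0 <= x_i <= 6
Step 1: y^k = 0.0, reduced costs: (10.0, 4.0)
  x^k = (0.0, 0.0), subgradient = b - a^T x = 15.0
  y^{k+1} = 0.0 + 0.05*15.0 = 0.75
Step 2: y^k = 0.75, reduced costs: (6.25, 1.75)
  x^k = (0.0, 0.0), subgradient = b - a^T x = 15.0
  y^{k+1} = 0.75 + 0.05*15.0 = 1.5
Step 3: y^k = 1.5, reduced costs: (2.5, -0.5)
  x^k = (0.0, 6.0), subgradient = b - a^T x = -3.0
  y^{k+1} = 1.5 + 0.05*-3.0 = 1.35
Dual objective at y_3 = 1.35: reduced costs (3.25, -0.05), box minimizer x = (0.0, 6.0)
g(y_3) = b*y + (c1 - a1*y)*x1 + (c2 - a2*y)*x2 = 15*1.35 + 3.25*0.0 + (-0.05)*6.0 = 20.25 + 0.0 - 0.3 = 19.95


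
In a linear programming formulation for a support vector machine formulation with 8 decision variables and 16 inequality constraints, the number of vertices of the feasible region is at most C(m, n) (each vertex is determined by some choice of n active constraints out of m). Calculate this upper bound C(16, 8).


Each vertex corresponds to some choice of n active constraints out of m, so the number of vertices is at most C(m, n) = m! / (n!(m-n)!).
m = 16, n = 8
Numerator: 16 * 15 * 14 * 13 * 12 * 11 * 10 * 9
Denominator: 8! = 40320
C(16, 8) = 12870


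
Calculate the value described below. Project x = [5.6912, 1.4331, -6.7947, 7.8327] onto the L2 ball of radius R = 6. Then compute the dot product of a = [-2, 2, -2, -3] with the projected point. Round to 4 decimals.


Step 1: Compute ||x|| (intermediates to 6 decimals).
||x|| = sqrt(5.6912^2 + 1.4331^2 + (-6.7947)^2 + 7.8327^2) = 11.914809
Step 2: Project.
Since ||x|| > R, scale = R/||x|| = 6/11.914809 = 0.503575, proj(x) = scale * x
proj(x) = [2.865946, 0.721673, -3.421641, 3.944352]
Step 3: Dot product.
a^T * proj(x) = -2*2.865946 + 2*0.721673 - 2*(-3.421641) - 3*3.944352 = -9.2783


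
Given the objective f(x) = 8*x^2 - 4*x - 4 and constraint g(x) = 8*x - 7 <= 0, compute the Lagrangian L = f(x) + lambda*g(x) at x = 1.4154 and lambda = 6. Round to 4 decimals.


Step 1: Evaluate f(x).
f(1.4154) = 8*1.4154^2 - 4*1.4154 - 4 = 6.3653
Step 2: Evaluate g(x).
g(1.4154) = 8*1.4154 - 7 = 4.3232
Step 3: Compute Lagrangian.
L = 6.3653 + 6*4.3232 = 32.3045


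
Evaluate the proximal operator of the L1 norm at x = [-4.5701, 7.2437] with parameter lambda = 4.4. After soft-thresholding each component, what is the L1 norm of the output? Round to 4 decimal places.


Soft-thresholding with lambda = 4.4:
prox(-4.5701) = sign(-4.5701)*max(|-4.5701| - 4.4, 0) = -0.1701
prox(7.2437) = sign(7.2437)*max(|7.2437| - 4.4, 0) = 2.8437
prox(x) = [-0.1701, 2.8437]
||prox(x)||_1 = 0.1701 + 2.8437 = 3.0138


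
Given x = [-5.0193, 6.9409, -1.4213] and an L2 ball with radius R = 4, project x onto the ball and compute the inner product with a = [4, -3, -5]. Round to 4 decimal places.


Step 1: Compute ||x|| (intermediates to 6 decimals).
||x|| = sqrt((-5.0193)^2 + 6.9409^2 + (-1.4213)^2) = 8.682716
Step 2: Project.
Since ||x|| > R, scale = R/||x|| = 4/8.682716 = 0.460685, proj(x) = scale * x
proj(x) = [-2.312316, 3.197569, -0.654772]
Step 3: Dot product.
a^T * proj(x) = 4*(-2.312316) - 3*3.197569 - 5*(-0.654772) = -15.5681


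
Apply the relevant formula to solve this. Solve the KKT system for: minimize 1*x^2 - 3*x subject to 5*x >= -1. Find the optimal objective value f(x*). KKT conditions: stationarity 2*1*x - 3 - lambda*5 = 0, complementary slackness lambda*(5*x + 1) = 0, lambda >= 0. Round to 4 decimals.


Step 1: Try lambda = 0 (constraint inactive).
Stationarity: 2*1*x - 3 = 0
x* = 3/(2*1) = 1.5
Check constraint: 5*1.5 = 7.5 >= -1 -- satisfied.
Step 2: Compute optimal value.
f(x*) = 1*1.5^2 - 3*1.5 = -2.25


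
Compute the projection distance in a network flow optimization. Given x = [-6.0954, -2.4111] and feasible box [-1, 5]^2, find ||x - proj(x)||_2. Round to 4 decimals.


Project each component onto [-1, 5].
clip(-6.0954) = -1.0, clip(-2.4111) = -1.0
Projection = [-1.0, -1.0]
Squared diffs: [25.9631, 1.9912]
Distance = sqrt(27.9543) = 5.2872


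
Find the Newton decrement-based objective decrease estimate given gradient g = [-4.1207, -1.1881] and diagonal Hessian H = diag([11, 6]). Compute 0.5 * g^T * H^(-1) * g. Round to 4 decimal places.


Step 1: H is diagonal, so H^(-1) * g = [-0.3746, -0.198].
Step 2: g^T H^(-1) g = sum_i g_i^2 / H_ii
  = (-4.1207)^2/11 + (-1.1881)^2/6
  = 1.5437 + 0.2353 = 1.7789
Step 3: Objective decrease = 0.5 * g^T H^(-1) g = 0.8895


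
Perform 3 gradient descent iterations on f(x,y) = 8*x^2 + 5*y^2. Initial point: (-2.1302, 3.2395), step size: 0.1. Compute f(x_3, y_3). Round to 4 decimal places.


Gradient descent on f(x,y) = 8*x^2 + 5*y^2.
Starting point: (-2.1302, 3.2395), alpha = 0.1
Step 1: grad_x = 2*8*-2.1302 = -34.0832, grad_y = 2*5*3.2395 = 32.395
  x_1 = -2.1302 - 0.1*-34.0832 = 1.2781
  y_1 = 3.2395 - 0.1*32.395 = -0.0
Step 2: grad_x = 2*8*1.2781 = 20.4499, grad_y = 2*5*-0.0 = -0.0
  x_2 = 1.2781 - 0.1*20.4499 = -0.7669
  y_2 = -0.0 - 0.1*-0.0 = 0.0
Step 3: grad_x = 2*8*-0.7669 = -12.27, grad_y = 2*5*0.0 = 0.0
  x_3 = -0.7669 - 0.1*-12.27 = 0.4601
  y_3 = 0.0 - 0.1*0.0 = 0.0
f(0.4601, 0.0) = 8*0.4601^2 + 5*0.0^2 = 1.6937


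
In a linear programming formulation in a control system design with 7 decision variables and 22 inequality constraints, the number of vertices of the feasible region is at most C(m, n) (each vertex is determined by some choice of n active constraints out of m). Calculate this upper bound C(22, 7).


Each vertex corresponds to some choice of n active constraints out of m, so the number of vertices is at most C(m, n) = m! / (n!(m-n)!).
m = 22, n = 7
Numerator: 22 * 21 * 20 * 19 * 18 * 17 * 16
Denominator: 7! = 5040
C(22, 7) = 170544


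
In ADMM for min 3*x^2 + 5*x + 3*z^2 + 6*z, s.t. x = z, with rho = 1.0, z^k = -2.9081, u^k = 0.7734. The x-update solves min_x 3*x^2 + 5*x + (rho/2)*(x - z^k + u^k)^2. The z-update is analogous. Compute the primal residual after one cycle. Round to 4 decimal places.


ADMM iteration with rho = 1.0, z^k = -2.9081, u^k = 0.7734
Step 1: x-update.
Minimize 3*x^2 + 5*x + (1.0/2)*(x + 2.9081 + 0.7734)^2
FOC: (2*3 + 1.0)*x = -5 + 1.0*(-2.9081 - 0.7734)
x^{k+1} = -1.2402
Step 2: z-update.
Minimize 3*z^2 + 6*z + (1.0/2)*(-1.2402 - z + 0.7734)^2
FOC: (2*3 + 1.0)*z = -6 + 1.0*(-1.2402 + 0.7734)
z^{k+1} = -0.9238
Step 3: u-update.
u^{k+1} = 0.7734 - 1.2402 + 0.9238 = 0.457
Step 4: Primal residual = |-1.2402 + 0.9238| = 0.3164


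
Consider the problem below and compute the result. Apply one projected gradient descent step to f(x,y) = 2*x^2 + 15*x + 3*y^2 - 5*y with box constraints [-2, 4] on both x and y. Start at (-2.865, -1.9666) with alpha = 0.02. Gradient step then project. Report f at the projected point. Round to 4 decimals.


Step 1: Compute gradient at (-2.865, -1.9666).
grad_x = 2*2*-2.865 + 15 = 3.54
grad_y = 2*3*-1.9666 - 5 = -16.7996
Step 2: Gradient step.
x_raw = -2.865 - 0.02*3.54 = -2.9358
y_raw = -1.9666 - 0.02*-16.7996 = -1.6306
Step 3: Project onto [-2, 4].
x_proj = clip(-2.9358) = -2.0
y_proj = clip(-1.6306) = -1.6306
Step 4: Evaluate f.
f(-2.0, -1.6306) = -5.8703


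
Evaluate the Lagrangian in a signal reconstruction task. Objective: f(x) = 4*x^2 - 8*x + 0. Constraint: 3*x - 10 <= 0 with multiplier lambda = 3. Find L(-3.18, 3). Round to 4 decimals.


Step 1: Evaluate f(x).
f(-3.18) = 4*(-3.18)^2 - 8*(-3.18) + 0 = 65.8896
Step 2: Evaluate g(x).
g(-3.18) = 3*-3.18 - 10 = -19.54
Step 3: Compute Lagrangian.
L = 65.8896 + 3*-19.54 = 7.2696


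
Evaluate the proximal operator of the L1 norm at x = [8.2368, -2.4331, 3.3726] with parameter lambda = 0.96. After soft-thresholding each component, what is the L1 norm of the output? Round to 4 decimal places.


Soft-thresholding with lambda = 0.96:
prox(8.2368) = sign(8.2368)*max(|8.2368| - 0.96, 0) = 7.2768
prox(-2.4331) = sign(-2.4331)*max(|-2.4331| - 0.96, 0) = -1.4731
prox(3.3726) = sign(3.3726)*max(|3.3726| - 0.96, 0) = 2.4126
prox(x) = [7.2768, -1.4731, 2.4126]
||prox(x)||_1 = 7.2768 + 1.4731 + 2.4126 = 11.1625


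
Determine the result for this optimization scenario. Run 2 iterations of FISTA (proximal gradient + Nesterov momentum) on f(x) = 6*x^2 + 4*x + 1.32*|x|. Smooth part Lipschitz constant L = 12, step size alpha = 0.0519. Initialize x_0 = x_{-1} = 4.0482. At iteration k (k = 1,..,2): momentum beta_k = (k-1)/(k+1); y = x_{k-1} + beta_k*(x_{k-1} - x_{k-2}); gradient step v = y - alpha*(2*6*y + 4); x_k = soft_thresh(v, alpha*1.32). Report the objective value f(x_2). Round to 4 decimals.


FISTA on f(x) = 6*x^2 + 4*x + 1.32*|x|
L = 12, alpha = 0.0519
Iteration 1: beta = 0.0, y = 4.0482 + 0.0*(4.0482 - 4.0482) = 4.0482
  grad(y) = 52.5784, v = y - alpha*grad = 1.3194
  prox(v) = soft_thresh(1.3194, 0.0685) = 1.2509
Iteration 2: beta = 0.3333, y = 1.2509 + 0.3333*(1.2509 - 4.0482) = 0.3184
  grad(y) = 7.8212, v = y - alpha*grad = -0.0875
  prox(v) = soft_thresh(-0.0875, 0.0685) = -0.019
f(x_2) = 6*(-0.019)^2 + 4*(-0.019) + 1.32*|-0.019| = -0.0487


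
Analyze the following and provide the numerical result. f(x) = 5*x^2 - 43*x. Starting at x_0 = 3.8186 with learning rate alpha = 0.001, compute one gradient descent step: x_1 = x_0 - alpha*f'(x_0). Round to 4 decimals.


We compute the gradient at x_0 and apply the update.
f'(x) = 10*x - 43
f'(3.8186) = 10*3.8186 - 43 = -4.814
x_1 = 3.8186 - 0.001*-4.814 = 3.8234


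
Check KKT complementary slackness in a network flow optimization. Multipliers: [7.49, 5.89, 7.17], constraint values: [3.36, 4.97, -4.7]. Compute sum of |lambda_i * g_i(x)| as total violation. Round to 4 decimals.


KKT complementary slackness check:
lambda_1 * g_1 = 7.49 * 3.36 = 25.1664
lambda_2 * g_2 = 5.89 * 4.97 = 29.2733
lambda_3 * g_3 = 7.17 * -4.7 = -33.699
Total violation = 25.1664 + 29.2733 + 33.699 = 88.1387


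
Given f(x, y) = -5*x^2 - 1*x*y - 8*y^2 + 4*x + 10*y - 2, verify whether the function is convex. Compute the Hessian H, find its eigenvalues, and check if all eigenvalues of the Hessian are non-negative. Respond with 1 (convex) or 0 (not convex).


The Hessian of f(x,y) = -5*x^2 - 1*x*y - 8*y^2 + 4*x + 10*y - 2 is:
H = [[-10, -1], [-1, -16]]
Trace = -10 - 16 = -26
Determinant = -10*-16 - (-1)^2 = 159
Discriminant = (-26)^2 - 4*159 = 40.0
Eigenvalues: lambda_1 = -16.1623, lambda_2 = -9.8377
The function is not convex.

0


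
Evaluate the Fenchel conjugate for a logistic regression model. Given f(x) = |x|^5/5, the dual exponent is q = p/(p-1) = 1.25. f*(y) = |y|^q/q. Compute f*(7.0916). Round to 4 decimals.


The conjugate exponent q satisfies 1/p + 1/q = 1.
p = 5, so q = 5/(5 - 1) = 1.25
|y|^q = 7.0916^1.25 = 11.5726
f*(7.0916) = 11.5726 / 1.25 = 9.2581


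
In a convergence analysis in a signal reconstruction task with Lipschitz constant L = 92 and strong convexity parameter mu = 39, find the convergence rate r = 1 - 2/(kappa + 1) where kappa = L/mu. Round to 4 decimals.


Step 1: Compute the condition number.
kappa = L/mu = 92/39 = 2.359
Step 2: Compute the convergence rate.
r = 1 - 2/(kappa + 1) = 1 - 2*mu/(L + mu) = (L - mu)/(L + mu) = 53/131 = 0.4046


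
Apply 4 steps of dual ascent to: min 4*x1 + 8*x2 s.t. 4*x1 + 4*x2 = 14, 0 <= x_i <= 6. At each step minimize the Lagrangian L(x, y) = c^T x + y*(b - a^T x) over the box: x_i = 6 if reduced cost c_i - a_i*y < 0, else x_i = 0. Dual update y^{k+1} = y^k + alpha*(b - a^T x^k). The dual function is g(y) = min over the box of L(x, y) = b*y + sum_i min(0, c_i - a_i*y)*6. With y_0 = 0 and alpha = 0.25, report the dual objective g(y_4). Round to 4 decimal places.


Dual ascent for LP: min 4*x1 + 8*x2, 4*x1 + 4*x2 = 14, 0 <= x_i <= 6
Step 1: y^k = 0.0, reduced costs: (4.0, 8.0)
  x^k = (0.0, 0.0), subgradient = b - a^T x = 14.0
  y^{k+1} = 0.0 + 0.25*14.0 = 3.5
Step 2: y^k = 3.5, reduced costs: (-10.0, -6.0)
  x^k = (6.0, 6.0), subgradient = b - a^T x = -34.0
  y^{k+1} = 3.5 + 0.25*-34.0 = -5.0
Step 3: y^k = -5.0, reduced costs: (24.0, 28.0)
  x^k = (0.0, 0.0), subgradient = b - a^T x = 14.0
  y^{k+1} = -5.0 + 0.25*14.0 = -1.5
Step 4: y^k = -1.5, reduced costs: (10.0, 14.0)
  x^k = (0.0, 0.0), subgradient = b - a^T x = 14.0
  y^{k+1} = -1.5 + 0.25*14.0 = 2.0
Dual objective at y_4 = 2.0: reduced costs (-4.0, 0.0), box minimizer x = (6.0, 0.0)
g(y_4) = b*y + (c1 - a1*y)*x1 + (c2 - a2*y)*x2 = 14*2.0 + (-4.0)*6.0 + 0.0*0.0 = 28.0 - 24.0 + 0.0 = 4.0


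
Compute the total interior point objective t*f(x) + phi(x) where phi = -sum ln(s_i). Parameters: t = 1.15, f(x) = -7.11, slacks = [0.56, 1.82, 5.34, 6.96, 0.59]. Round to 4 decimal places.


Step 1: Compute log-barrier.
ln values: [-0.5798, 0.5988, 1.6752, 1.9402, -0.5276]
phi = -(-0.5798 + 0.5988 + 1.6752 + 1.9402 - 0.5276) = -3.1068
Step 2: Compute augmented objective.
t*f(x) = 1.15*-7.11 = -8.1765
Total = -8.1765 - 3.1068 = -11.2833


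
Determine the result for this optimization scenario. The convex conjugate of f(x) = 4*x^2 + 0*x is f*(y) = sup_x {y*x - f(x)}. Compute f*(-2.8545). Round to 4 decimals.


f*(y) = sup_x {y*x - a*x^2 - b*x} = sup_x {(y-b)*x - a*x^2}
FOC: (y - b) - 2a*x = 0 => x* = (y - b)/(2a)
x* = (-2.8545 - 0)/(2*4) = -0.3568
f*(-2.8545) = (y-b)^2/(4a) = (-2.8545 - 0)^2/(4*4)
= 8.1482/16 = 0.5093


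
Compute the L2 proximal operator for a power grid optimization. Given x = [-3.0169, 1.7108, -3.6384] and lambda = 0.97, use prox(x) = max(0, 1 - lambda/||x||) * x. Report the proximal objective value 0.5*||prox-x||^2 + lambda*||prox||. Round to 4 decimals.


Step 1: Compute ||x||.
||x|| = 5.0266
Step 2: Compute scaling factor.
scale = max(0, 1 - 0.97/5.0266) = 0.807
Step 3: prox(x) = [-2.4347, 1.3807, -2.9363]
||prox(x)|| = 4.0566
Step 4: Proximal objective.
0.5*||prox-x||^2 = 0.4705
lambda*||prox|| = 3.9349
Total = 4.4053


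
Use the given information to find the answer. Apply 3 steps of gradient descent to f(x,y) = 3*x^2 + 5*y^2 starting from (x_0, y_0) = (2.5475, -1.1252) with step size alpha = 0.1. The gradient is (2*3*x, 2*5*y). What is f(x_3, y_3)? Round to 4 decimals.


Gradient descent on f(x,y) = 3*x^2 + 5*y^2.
Starting point: (2.5475, -1.1252), alpha = 0.1
Step 1: grad_x = 2*3*2.5475 = 15.285, grad_y = 2*5*-1.1252 = -11.252
  x_1 = 2.5475 - 0.1*15.285 = 1.019
  y_1 = -1.1252 - 0.1*-11.252 = 0.0
Step 2: grad_x = 2*3*1.019 = 6.114, grad_y = 2*5*0.0 = 0.0
  x_2 = 1.019 - 0.1*6.114 = 0.4076
  y_2 = 0.0 - 0.1*0.0 = 0.0
Step 3: grad_x = 2*3*0.4076 = 2.4456, grad_y = 2*5*0.0 = 0.0
  x_3 = 0.4076 - 0.1*2.4456 = 0.163
  y_3 = 0.0 - 0.1*0.0 = 0.0
f(0.163, 0.0) = 3*0.163^2 + 5*0.0^2 = 0.0797


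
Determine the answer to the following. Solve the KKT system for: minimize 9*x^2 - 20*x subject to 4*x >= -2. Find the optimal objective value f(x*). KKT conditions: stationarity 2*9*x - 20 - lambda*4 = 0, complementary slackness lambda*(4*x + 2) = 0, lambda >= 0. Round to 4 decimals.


Step 1: Try lambda = 0 (constraint inactive).
Stationarity: 2*9*x - 20 = 0
x* = 20/(2*9) = 10/9 = 1.1111 (rounded; the exact value 10/9 is used below)
Check constraint: 4*1.1111 = 4.4444 >= -2 -- satisfied.
Step 2: Compute optimal value.
f(x*) = 9*(10/9)^2 - 20*(10/9) = -11.1111


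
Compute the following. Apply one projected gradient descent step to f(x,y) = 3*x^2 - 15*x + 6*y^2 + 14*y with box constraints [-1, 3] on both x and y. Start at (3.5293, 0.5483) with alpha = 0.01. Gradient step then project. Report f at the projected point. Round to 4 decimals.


Step 1: Compute gradient at (3.5293, 0.5483).
grad_x = 2*3*3.5293 - 15 = 6.1758
grad_y = 2*6*0.5483 + 14 = 20.5796
Step 2: Gradient step.
x_raw = 3.5293 - 0.01*6.1758 = 3.4675
y_raw = 0.5483 - 0.01*20.5796 = 0.3425
Step 3: Project onto [-1, 3].
x_proj = clip(3.4675) = 3.0
y_proj = clip(0.3425) = 0.3425
Step 4: Evaluate f.
f(3.0, 0.3425) = -12.5011


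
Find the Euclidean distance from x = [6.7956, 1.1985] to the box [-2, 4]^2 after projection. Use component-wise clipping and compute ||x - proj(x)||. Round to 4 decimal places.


Project each component onto [-2, 4].
clip(6.7956) = 4.0, clip(1.1985) = 1.1985
Projection = [4.0, 1.1985]
Squared diffs: [7.8154, 0.0]
Distance = sqrt(7.8154) = 2.7956


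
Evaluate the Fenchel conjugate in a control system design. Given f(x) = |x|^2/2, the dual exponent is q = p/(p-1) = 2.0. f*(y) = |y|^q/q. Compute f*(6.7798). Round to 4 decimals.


The conjugate exponent q satisfies 1/p + 1/q = 1.
p = 2, so q = 2/(2 - 1) = 2.0
|y|^q = 6.7798^2.0 = 45.9657
f*(6.7798) = 45.9657 / 2.0 = 22.9828


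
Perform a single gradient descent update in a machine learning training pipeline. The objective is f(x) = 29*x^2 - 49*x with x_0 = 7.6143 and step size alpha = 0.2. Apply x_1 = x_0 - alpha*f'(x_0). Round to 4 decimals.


We compute the gradient at x_0 and apply the update.
f'(x) = 58*x - 49
f'(7.6143) = 58*7.6143 - 49 = 392.6294
x_1 = 7.6143 - 0.2*392.6294 = -70.9116


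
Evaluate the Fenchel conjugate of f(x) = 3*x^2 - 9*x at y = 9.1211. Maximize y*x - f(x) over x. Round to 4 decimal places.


f*(y) = sup_x {y*x - a*x^2 - b*x} = sup_x {(y-b)*x - a*x^2}
FOC: (y - b) - 2a*x = 0 => x* = (y - b)/(2a)
x* = (9.1211 + 9)/(2*3) = 3.0202
f*(9.1211) = (y-b)^2/(4a) = (9.1211 + 9)^2/(4*3)
= 328.3743/12 = 27.3645


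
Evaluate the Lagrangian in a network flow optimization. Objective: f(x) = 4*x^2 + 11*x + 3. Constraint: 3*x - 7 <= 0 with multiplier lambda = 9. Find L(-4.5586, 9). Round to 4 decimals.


Step 1: Evaluate f(x).
f(-4.5586) = 4*(-4.5586)^2 + 11*(-4.5586) + 3 = 35.9787
Step 2: Evaluate g(x).
g(-4.5586) = 3*-4.5586 - 7 = -20.6758
Step 3: Compute Lagrangian.
L = 35.9787 + 9*-20.6758 = -150.1035


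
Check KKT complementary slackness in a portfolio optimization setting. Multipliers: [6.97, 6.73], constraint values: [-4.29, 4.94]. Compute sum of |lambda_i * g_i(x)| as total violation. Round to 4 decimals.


KKT complementary slackness check:
lambda_1 * g_1 = 6.97 * -4.29 = -29.9013
lambda_2 * g_2 = 6.73 * 4.94 = 33.2462
Total violation = 29.9013 + 33.2462 = 63.1475


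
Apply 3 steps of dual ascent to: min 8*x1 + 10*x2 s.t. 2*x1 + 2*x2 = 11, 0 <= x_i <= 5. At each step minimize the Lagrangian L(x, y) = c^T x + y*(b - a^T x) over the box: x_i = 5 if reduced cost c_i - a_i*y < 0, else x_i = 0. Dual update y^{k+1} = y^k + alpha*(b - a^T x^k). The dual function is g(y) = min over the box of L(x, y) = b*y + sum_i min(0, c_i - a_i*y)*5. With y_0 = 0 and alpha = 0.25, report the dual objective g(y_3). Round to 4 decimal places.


Dual ascent for LP: min 8*x1 + 10*x2, 2*x1 + 2*x2 = 11, 0 <= x_i <= 5
Step 1: y^k = 0.0, reduced costs: (8.0, 10.0)
  x^k = (0.0, 0.0), subgradient = b - a^T x = 11.0
  y^{k+1} = 0.0 + 0.25*11.0 = 2.75
Step 2: y^k = 2.75, reduced costs: (2.5, 4.5)
  x^k = (0.0, 0.0), subgradient = b - a^T x = 11.0
  y^{k+1} = 2.75 + 0.25*11.0 = 5.5
Step 3: y^k = 5.5, reduced costs: (-3.0, -1.0)
  x^k = (5.0, 5.0), subgradient = b - a^T x = -9.0
  y^{k+1} = 5.5 + 0.25*-9.0 = 3.25
Dual objective at y_3 = 3.25: reduced costs (1.5, 3.5), box minimizer x = (0.0, 0.0)
g(y_3) = b*y + (c1 - a1*y)*x1 + (c2 - a2*y)*x2 = 11*3.25 + 1.5*0.0 + 3.5*0.0 = 35.75 + 0.0 + 0.0 = 35.75


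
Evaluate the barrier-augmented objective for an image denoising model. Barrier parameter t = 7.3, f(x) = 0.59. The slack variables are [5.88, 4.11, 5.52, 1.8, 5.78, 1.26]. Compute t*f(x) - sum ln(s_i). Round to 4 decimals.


Step 1: Compute log-barrier.
ln values: [1.7716, 1.4134, 1.7084, 0.5878, 1.7544, 0.2311]
phi = -(1.7716 + 1.4134 + 1.7084 + 0.5878 + 1.7544 + 0.2311) = -7.4667
Step 2: Compute augmented objective.
t*f(x) = 7.3*0.59 = 4.307
Total = 4.307 - 7.4667 = -3.1597


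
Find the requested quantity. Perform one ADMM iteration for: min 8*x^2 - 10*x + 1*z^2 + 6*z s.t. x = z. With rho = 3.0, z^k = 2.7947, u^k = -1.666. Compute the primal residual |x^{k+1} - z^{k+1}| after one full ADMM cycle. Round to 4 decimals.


ADMM iteration with rho = 3.0, z^k = 2.7947, u^k = -1.666
Step 1: x-update.
Minimize 8*x^2 - 10*x + (3.0/2)*(x - 2.7947 - 1.666)^2
FOC: (2*8 + 3.0)*x = 10 + 3.0*(2.7947 + 1.666)
x^{k+1} = 1.2306
Step 2: z-update.
Minimize 1*z^2 + 6*z + (3.0/2)*(1.2306 - z - 1.666)^2
FOC: (2*1 + 3.0)*z = -6 + 3.0*(1.2306 - 1.666)
z^{k+1} = -1.4612
Step 3: u-update.
u^{k+1} = -1.666 + 1.2306 + 1.4612 = 1.0259
Step 4: Primal residual = |1.2306 + 1.4612| = 2.6919


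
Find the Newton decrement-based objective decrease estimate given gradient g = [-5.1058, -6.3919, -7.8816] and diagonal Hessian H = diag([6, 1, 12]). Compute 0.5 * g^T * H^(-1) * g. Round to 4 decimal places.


Step 1: H is diagonal, so H^(-1) * g = [-0.851, -6.3919, -0.6568].
Step 2: g^T H^(-1) g = sum_i g_i^2 / H_ii
  = (-5.1058)^2/6 + (-6.3919)^2/1 + (-7.8816)^2/12
  = 4.3449 + 40.8564 + 5.1766 = 50.3779
Step 3: Objective decrease = 0.5 * g^T H^(-1) g = 25.1889


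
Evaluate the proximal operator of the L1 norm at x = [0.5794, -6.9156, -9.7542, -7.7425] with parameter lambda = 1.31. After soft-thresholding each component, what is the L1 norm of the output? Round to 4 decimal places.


Soft-thresholding with lambda = 1.31:
prox(0.5794) = sign(0.5794)*max(|0.5794| - 1.31, 0) = 0.0
prox(-6.9156) = sign(-6.9156)*max(|-6.9156| - 1.31, 0) = -5.6056
prox(-9.7542) = sign(-9.7542)*max(|-9.7542| - 1.31, 0) = -8.4442
prox(-7.7425) = sign(-7.7425)*max(|-7.7425| - 1.31, 0) = -6.4325
prox(x) = [0.0, -5.6056, -8.4442, -6.4325]
||prox(x)||_1 = 0.0 + 5.6056 + 8.4442 + 6.4325 = 20.4823


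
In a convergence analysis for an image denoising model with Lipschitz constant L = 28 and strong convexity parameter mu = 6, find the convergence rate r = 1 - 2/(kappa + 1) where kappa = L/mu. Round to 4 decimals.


Step 1: Compute the condition number.
kappa = L/mu = 28/6 = 4.6667
Step 2: Compute the convergence rate.
r = 1 - 2/(kappa + 1) = 1 - 2*mu/(L + mu) = (L - mu)/(L + mu) = 22/34 = 0.6471


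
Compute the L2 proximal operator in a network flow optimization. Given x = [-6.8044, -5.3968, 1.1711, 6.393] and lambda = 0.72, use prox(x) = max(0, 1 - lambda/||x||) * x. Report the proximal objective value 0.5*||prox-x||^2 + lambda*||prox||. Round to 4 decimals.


Step 1: Compute ||x||.
||x|| = 10.8475
Step 2: Compute scaling factor.
scale = max(0, 1 - 0.72/10.8475) = 0.9336
Step 3: prox(x) = [-6.3528, -5.0386, 1.0934, 5.9687]
||prox(x)|| = 10.1275
Step 4: Proximal objective.
0.5*||prox-x||^2 = 0.2592
lambda*||prox|| = 7.2918
Total = 7.551


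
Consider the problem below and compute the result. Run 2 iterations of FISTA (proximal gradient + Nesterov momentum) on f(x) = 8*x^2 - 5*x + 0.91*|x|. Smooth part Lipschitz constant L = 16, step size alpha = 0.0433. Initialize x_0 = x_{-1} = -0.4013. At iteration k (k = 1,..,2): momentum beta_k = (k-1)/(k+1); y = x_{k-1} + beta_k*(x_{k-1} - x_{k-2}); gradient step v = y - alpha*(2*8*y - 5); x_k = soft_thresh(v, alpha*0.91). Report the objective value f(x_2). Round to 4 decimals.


FISTA on f(x) = 8*x^2 - 5*x + 0.91*|x|
L = 16, alpha = 0.0433
Iteration 1: beta = 0.0, y = -0.4013 + 0.0*(-0.4013 + 0.4013) = -0.4013
  grad(y) = -11.4208, v = y - alpha*grad = 0.0932
  prox(v) = soft_thresh(0.0932, 0.0394) = 0.0538
Iteration 2: beta = 0.3333, y = 0.0538 + 0.3333*(0.0538 + 0.4013) = 0.2055
  grad(y) = -1.7116, v = y - alpha*grad = 0.2796
  prox(v) = soft_thresh(0.2796, 0.0394) = 0.2402
f(x_2) = 8*0.2402^2 - 5*0.2402 + 0.91*|0.2402| = -0.5209


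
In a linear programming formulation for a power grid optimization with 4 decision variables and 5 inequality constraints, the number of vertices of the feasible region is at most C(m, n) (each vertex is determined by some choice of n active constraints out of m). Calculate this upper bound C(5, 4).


Each vertex corresponds to some choice of n active constraints out of m, so the number of vertices is at most C(m, n) = m! / (n!(m-n)!).
m = 5, n = 4
Numerator: 5 * 4 * 3 * 2
Denominator: 4! = 24
C(5, 4) = 5


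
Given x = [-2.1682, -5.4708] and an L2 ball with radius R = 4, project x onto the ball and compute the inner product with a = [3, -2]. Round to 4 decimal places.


Step 1: Compute ||x|| (intermediates to 6 decimals).
||x|| = sqrt((-2.1682)^2 + (-5.4708)^2) = 5.884789
Step 2: Project.
Since ||x|| > R, scale = R/||x|| = 4/5.884789 = 0.679719, proj(x) = scale * x
proj(x) = [-1.473767, -3.718607]
Step 3: Dot product.
a^T * proj(x) = 3*(-1.473767) - 2*(-3.718607) = 3.0159


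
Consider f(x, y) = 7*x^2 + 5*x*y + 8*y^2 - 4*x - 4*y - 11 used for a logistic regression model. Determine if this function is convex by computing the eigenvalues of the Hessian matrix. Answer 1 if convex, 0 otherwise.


The Hessian of f(x,y) = 7*x^2 + 5*x*y + 8*y^2 - 4*x - 4*y - 11 is:
H = [[14, 5], [5, 16]]
Trace = 14 + 16 = 30
Determinant = 14*16 - (5)^2 = 199
Discriminant = (30)^2 - 4*199 = 104.0
Eigenvalues: lambda_1 = 9.901, lambda_2 = 20.099
The function is convex.

1


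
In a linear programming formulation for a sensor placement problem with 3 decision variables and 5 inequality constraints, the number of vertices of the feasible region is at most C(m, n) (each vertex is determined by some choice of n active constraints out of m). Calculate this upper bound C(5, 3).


Each vertex corresponds to some choice of n active constraints out of m, so the number of vertices is at most C(m, n) = m! / (n!(m-n)!).
m = 5, n = 3
Numerator: 5 * 4 * 3
Denominator: 3! = 6
C(5, 3) = 10


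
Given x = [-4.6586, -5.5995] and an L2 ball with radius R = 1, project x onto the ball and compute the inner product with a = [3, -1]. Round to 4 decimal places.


Step 1: Compute ||x|| (intermediates to 6 decimals).
||x|| = sqrt((-4.6586)^2 + (-5.5995)^2) = 7.28402
Step 2: Project.
Since ||x|| > R, scale = R/||x|| = 1/7.28402 = 0.137287, proj(x) = scale * x
proj(x) = [-0.639565, -0.768739]
Step 3: Dot product.
a^T * proj(x) = 3*(-0.639565) - 1*(-0.768739) = -1.15


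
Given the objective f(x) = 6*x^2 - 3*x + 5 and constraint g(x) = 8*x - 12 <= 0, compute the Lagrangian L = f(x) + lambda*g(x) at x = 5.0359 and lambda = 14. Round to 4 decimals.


Step 1: Evaluate f(x).
f(5.0359) = 6*5.0359^2 - 3*5.0359 + 5 = 142.054
Step 2: Evaluate g(x).
g(5.0359) = 8*5.0359 - 12 = 28.2872
Step 3: Compute Lagrangian.
L = 142.054 + 14*28.2872 = 538.0748


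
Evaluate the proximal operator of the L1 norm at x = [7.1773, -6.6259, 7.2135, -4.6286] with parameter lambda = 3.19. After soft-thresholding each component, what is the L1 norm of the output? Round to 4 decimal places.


Soft-thresholding with lambda = 3.19:
prox(7.1773) = sign(7.1773)*max(|7.1773| - 3.19, 0) = 3.9873
prox(-6.6259) = sign(-6.6259)*max(|-6.6259| - 3.19, 0) = -3.4359
prox(7.2135) = sign(7.2135)*max(|7.2135| - 3.19, 0) = 4.0235
prox(-4.6286) = sign(-4.6286)*max(|-4.6286| - 3.19, 0) = -1.4386
prox(x) = [3.9873, -3.4359, 4.0235, -1.4386]
||prox(x)||_1 = 3.9873 + 3.4359 + 4.0235 + 1.4386 = 12.8853


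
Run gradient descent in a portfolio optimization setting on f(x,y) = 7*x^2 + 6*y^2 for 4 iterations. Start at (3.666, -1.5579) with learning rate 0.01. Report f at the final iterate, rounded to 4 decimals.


Gradient descent on f(x,y) = 7*x^2 + 6*y^2.
Starting point: (3.666, -1.5579), alpha = 0.01
Step 1: grad_x = 2*7*3.666 = 51.324, grad_y = 2*6*-1.5579 = -18.6948
  x_1 = 3.666 - 0.01*51.324 = 3.1528
  y_1 = -1.5579 - 0.01*-18.6948 = -1.371
Step 2: grad_x = 2*7*3.1528 = 44.1386, grad_y = 2*6*-1.371 = -16.4514
  x_2 = 3.1528 - 0.01*44.1386 = 2.7114
  y_2 = -1.371 - 0.01*-16.4514 = -1.2064
Step 3: grad_x = 2*7*2.7114 = 37.9592, grad_y = 2*6*-1.2064 = -14.4773
  x_3 = 2.7114 - 0.01*37.9592 = 2.3318
  y_3 = -1.2064 - 0.01*-14.4773 = -1.0617
Step 4: grad_x = 2*7*2.3318 = 32.6449, grad_y = 2*6*-1.0617 = -12.74
  x_4 = 2.3318 - 0.01*32.6449 = 2.0053
  y_4 = -1.0617 - 0.01*-12.74 = -0.9343
f(2.0053, -0.9343) = 7*2.0053^2 + 6*(-0.9343)^2 = 33.3866


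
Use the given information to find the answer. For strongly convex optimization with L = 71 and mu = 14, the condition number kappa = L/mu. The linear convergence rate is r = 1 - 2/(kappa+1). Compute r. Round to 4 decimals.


Step 1: Compute the condition number.
kappa = L/mu = 71/14 = 5.0714
Step 2: Compute the convergence rate.
r = 1 - 2/(kappa + 1) = 1 - 2*mu/(L + mu) = (L - mu)/(L + mu) = 57/85 = 0.6706


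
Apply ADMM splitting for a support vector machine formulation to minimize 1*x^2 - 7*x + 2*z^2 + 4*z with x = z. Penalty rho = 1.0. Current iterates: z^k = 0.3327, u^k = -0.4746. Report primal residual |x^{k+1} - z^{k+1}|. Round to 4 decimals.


ADMM iteration with rho = 1.0, z^k = 0.3327, u^k = -0.4746
Step 1: x-update.
Minimize 1*x^2 - 7*x + (1.0/2)*(x - 0.3327 - 0.4746)^2
FOC: (2*1 + 1.0)*x = 7 + 1.0*(0.3327 + 0.4746)
x^{k+1} = 2.6024
Step 2: z-update.
Minimize 2*z^2 + 4*z + (1.0/2)*(2.6024 - z - 0.4746)^2
FOC: (2*2 + 1.0)*z = -4 + 1.0*(2.6024 - 0.4746)
z^{k+1} = -0.3744
Step 3: u-update.
u^{k+1} = -0.4746 + 2.6024 + 0.3744 = 2.5023
Step 4: Primal residual = |2.6024 + 0.3744| = 2.9769


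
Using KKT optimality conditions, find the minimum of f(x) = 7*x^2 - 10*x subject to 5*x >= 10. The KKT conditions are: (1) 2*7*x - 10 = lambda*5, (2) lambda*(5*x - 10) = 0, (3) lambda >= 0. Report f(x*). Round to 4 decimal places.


Step 1: Try lambda = 0 (constraint inactive).
x_unc = 10/(2*7) = 0.7143
Check: 5*0.7143 = 3.5715 < 10 -- violated!
Step 2: Constraint must be active: 5*x = 10
x* = 10/5 = 2.0
lambda = (2*7*2.0 - 10)/5 = 3.6
Step 3: Compute optimal value.
f(x*) = 7*2.0^2 - 10*2.0 = 8.0


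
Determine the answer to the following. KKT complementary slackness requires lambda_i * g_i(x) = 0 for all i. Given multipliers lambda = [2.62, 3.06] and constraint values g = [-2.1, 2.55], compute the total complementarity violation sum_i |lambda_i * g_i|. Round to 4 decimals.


KKT complementary slackness check:
lambda_1 * g_1 = 2.62 * -2.1 = -5.502
lambda_2 * g_2 = 3.06 * 2.55 = 7.803
Total violation = 5.502 + 7.803 = 13.305


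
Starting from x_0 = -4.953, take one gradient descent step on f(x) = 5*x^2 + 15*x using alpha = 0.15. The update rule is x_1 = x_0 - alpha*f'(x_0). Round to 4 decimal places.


We compute the gradient at x_0 and apply the update.
f'(x) = 10*x + 15
f'(-4.953) = 10*-4.953 + 15 = -34.53
x_1 = -4.953 - 0.15*-34.53 = 0.2265


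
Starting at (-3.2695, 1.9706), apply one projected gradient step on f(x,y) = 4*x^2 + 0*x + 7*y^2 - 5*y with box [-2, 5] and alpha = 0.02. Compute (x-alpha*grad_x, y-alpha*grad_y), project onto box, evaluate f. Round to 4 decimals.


Step 1: Compute gradient at (-3.2695, 1.9706).
grad_x = 2*4*-3.2695 + 0 = -26.156
grad_y = 2*7*1.9706 - 5 = 22.5884
Step 2: Gradient step.
x_raw = -3.2695 - 0.02*-26.156 = -2.7464
y_raw = 1.9706 - 0.02*22.5884 = 1.5188
Step 3: Project onto [-2, 5].
x_proj = clip(-2.7464) = -2.0
y_proj = clip(1.5188) = 1.5188
Step 4: Evaluate f.
f(-2.0, 1.5188) = 24.5538


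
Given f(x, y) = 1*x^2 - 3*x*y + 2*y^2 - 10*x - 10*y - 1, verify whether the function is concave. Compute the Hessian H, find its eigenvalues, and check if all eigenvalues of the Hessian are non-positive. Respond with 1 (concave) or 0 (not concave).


The Hessian of f(x,y) = 1*x^2 - 3*x*y + 2*y^2 - 10*x - 10*y - 1 is:
H = [[2, -3], [-3, 4]]
Trace = 2 + 4 = 6
Determinant = 2*4 - (-3)^2 = -1
Discriminant = (6)^2 - 4*-1 = 40.0
Eigenvalues: lambda_1 = -0.1623, lambda_2 = 6.1623
The function is not concave.

0


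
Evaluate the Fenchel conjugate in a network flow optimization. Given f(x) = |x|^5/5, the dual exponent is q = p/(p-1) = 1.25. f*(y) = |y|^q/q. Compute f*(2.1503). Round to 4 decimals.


The conjugate exponent q satisfies 1/p + 1/q = 1.
p = 5, so q = 5/(5 - 1) = 1.25
|y|^q = 2.1503^1.25 = 2.6039
f*(2.1503) = 2.6039 / 1.25 = 2.0831


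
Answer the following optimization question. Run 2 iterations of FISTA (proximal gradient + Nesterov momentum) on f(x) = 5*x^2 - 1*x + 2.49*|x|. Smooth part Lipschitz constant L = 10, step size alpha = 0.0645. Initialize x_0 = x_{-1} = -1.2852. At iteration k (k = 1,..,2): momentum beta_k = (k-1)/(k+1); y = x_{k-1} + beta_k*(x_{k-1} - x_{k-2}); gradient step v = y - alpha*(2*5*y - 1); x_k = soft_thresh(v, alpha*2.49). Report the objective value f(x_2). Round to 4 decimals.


FISTA on f(x) = 5*x^2 - 1*x + 2.49*|x|
L = 10, alpha = 0.0645
Iteration 1: beta = 0.0, y = -1.2852 + 0.0*(-1.2852 + 1.2852) = -1.2852
  grad(y) = -13.852, v = y - alpha*grad = -0.3917
  prox(v) = soft_thresh(-0.3917, 0.1606) = -0.2311
Iteration 2: beta = 0.3333, y = -0.2311 + 0.3333*(-0.2311 + 1.2852) = 0.1202
  grad(y) = 0.2021, v = y - alpha*grad = 0.1072
  prox(v) = soft_thresh(0.1072, 0.1606) = 0.0
f(x_2) = 5*0.0^2 - 1*0.0 + 2.49*|0.0| = 0.0


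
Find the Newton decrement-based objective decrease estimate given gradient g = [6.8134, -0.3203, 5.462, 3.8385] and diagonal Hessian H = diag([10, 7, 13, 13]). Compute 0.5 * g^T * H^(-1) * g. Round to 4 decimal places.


Step 1: H is diagonal, so H^(-1) * g = [0.6813, -0.0458, 0.4202, 0.2953].
Step 2: g^T H^(-1) g = sum_i g_i^2 / H_ii
  = (6.8134)^2/10 + (-0.3203)^2/7 + (5.462)^2/13 + (3.8385)^2/13
  = 4.6422 + 0.0147 + 2.2949 + 1.1334 = 8.0852
Step 3: Objective decrease = 0.5 * g^T H^(-1) g = 4.0426


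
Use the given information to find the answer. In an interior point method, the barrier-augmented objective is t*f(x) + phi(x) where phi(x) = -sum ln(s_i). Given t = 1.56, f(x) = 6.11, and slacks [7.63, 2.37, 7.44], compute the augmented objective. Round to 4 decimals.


Step 1: Compute log-barrier.
ln values: [2.0321, 0.8629, 2.0069]
phi = -(2.0321 + 0.8629 + 2.0069) = -4.9018
Step 2: Compute augmented objective.
t*f(x) = 1.56*6.11 = 9.5316
Total = 9.5316 - 4.9018 = 4.6298


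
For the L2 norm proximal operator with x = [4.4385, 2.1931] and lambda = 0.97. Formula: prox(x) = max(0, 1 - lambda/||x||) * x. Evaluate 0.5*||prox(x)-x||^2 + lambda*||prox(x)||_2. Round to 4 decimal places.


Step 1: Compute ||x||.
||x|| = 4.9508
Step 2: Compute scaling factor.
scale = max(0, 1 - 0.97/4.9508) = 0.8041
Step 3: prox(x) = [3.5689, 1.7634]
||prox(x)|| = 3.9808
Step 4: Proximal objective.
0.5*||prox-x||^2 = 0.4705
lambda*||prox|| = 3.8614
Total = 4.3318


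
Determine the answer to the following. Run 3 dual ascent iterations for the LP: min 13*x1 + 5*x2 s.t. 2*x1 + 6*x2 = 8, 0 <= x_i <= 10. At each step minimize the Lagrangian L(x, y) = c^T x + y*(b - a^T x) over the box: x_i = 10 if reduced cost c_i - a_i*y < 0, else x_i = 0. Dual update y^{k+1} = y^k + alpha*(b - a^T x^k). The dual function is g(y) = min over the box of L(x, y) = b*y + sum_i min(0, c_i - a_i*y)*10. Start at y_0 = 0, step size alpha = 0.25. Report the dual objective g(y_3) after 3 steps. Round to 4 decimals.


Dual ascent for LP: min 13*x1 + 5*x2, 2*x1 + 6*x2 = 8, 0 <= x_i <= 10
Step 1: y^k = 0.0, reduced costs: (13.0, 5.0)
  x^k = (0.0, 0.0), subgradient = b - a^T x = 8.0
  y^{k+1} = 0.0 + 0.25*8.0 = 2.0
Step 2: y^k = 2.0, reduced costs: (9.0, -7.0)
  x^k = (0.0, 10.0), subgradient = b - a^T x = -52.0
  y^{k+1} = 2.0 + 0.25*-52.0 = -11.0
Step 3: y^k = -11.0, reduced costs: (35.0, 71.0)
  x^k = (0.0, 0.0), subgradient = b - a^T x = 8.0
  y^{k+1} = -11.0 + 0.25*8.0 = -9.0
Dual objective at y_3 = -9.0: reduced costs (31.0, 59.0), box minimizer x = (0.0, 0.0)
g(y_3) = b*y + (c1 - a1*y)*x1 + (c2 - a2*y)*x2 = 8*(-9.0) + 31.0*0.0 + 59.0*0.0 = -72.0 + 0.0 + 0.0 = -72.0


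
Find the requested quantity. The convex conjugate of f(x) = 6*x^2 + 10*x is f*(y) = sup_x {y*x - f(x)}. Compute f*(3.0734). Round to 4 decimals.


f*(y) = sup_x {y*x - a*x^2 - b*x} = sup_x {(y-b)*x - a*x^2}
FOC: (y - b) - 2a*x = 0 => x* = (y - b)/(2a)
x* = (3.0734 - 10)/(2*6) = -0.5772
f*(3.0734) = (y-b)^2/(4a) = (3.0734 - 10)^2/(4*6)
= 47.9778/24 = 1.9991


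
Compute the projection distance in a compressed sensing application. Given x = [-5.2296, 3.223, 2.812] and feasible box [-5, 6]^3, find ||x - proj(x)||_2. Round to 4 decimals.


Project each component onto [-5, 6].
clip(-5.2296) = -5.0, clip(3.223) = 3.223, clip(2.812) = 2.812
Projection = [-5.0, 3.223, 2.812]
Squared diffs: [0.0527, 0.0, 0.0]
Distance = sqrt(0.0527) = 0.2296


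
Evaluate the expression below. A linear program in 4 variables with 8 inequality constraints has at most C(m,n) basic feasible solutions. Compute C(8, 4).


Each vertex corresponds to some choice of n active constraints out of m, so the number of vertices is at most C(m, n) = m! / (n!(m-n)!).
m = 8, n = 4
Numerator: 8 * 7 * 6 * 5
Denominator: 4! = 24
C(8, 4) = 70


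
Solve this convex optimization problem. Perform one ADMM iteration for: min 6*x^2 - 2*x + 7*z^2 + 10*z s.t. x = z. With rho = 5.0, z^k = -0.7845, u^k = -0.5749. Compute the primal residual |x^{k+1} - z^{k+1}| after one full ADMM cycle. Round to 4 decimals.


ADMM iteration with rho = 5.0, z^k = -0.7845, u^k = -0.5749
Step 1: x-update.
Minimize 6*x^2 - 2*x + (5.0/2)*(x + 0.7845 - 0.5749)^2
FOC: (2*6 + 5.0)*x = 2 + 5.0*(-0.7845 + 0.5749)
x^{k+1} = 0.056
Step 2: z-update.
Minimize 7*z^2 + 10*z + (5.0/2)*(0.056 - z - 0.5749)^2
FOC: (2*7 + 5.0)*z = -10 + 5.0*(0.056 - 0.5749)
z^{k+1} = -0.6629
Step 3: u-update.
u^{k+1} = -0.5749 + 0.056 + 0.6629 = 0.144
Step 4: Primal residual = |0.056 + 0.6629| = 0.7189


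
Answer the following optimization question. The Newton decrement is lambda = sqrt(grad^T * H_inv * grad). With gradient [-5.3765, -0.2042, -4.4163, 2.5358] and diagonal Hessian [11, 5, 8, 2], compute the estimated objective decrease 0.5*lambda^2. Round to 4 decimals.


Step 1: H is diagonal, so H^(-1) * g = [-0.4888, -0.0408, -0.552, 1.2679].
Step 2: g^T H^(-1) g = sum_i g_i^2 / H_ii
  = (-5.3765)^2/11 + (-0.2042)^2/5 + (-4.4163)^2/8 + (2.5358)^2/2
  = 2.6279 + 0.0083 + 2.438 + 3.2151 = 8.2893
Step 3: Objective decrease = 0.5 * g^T H^(-1) g = 4.1447


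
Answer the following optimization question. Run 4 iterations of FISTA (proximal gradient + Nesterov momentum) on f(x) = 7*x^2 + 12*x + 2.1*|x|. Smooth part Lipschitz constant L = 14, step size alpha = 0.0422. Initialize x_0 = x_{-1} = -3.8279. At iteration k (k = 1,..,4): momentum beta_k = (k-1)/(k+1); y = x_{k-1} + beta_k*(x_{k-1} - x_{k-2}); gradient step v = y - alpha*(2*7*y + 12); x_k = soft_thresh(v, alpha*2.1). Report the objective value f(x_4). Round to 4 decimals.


FISTA on f(x) = 7*x^2 + 12*x + 2.1*|x|
L = 14, alpha = 0.0422
Iteration 1: beta = 0.0, y = -3.8279 + 0.0*(-3.8279 + 3.8279) = -3.8279
  grad(y) = -41.5906, v = y - alpha*grad = -2.0728
  prox(v) = soft_thresh(-2.0728, 0.0886) = -1.9842
Iteration 2: beta = 0.3333, y = -1.9842 + 0.3333*(-1.9842 + 3.8279) = -1.3696
  grad(y) = -7.1741, v = y - alpha*grad = -1.0668
  prox(v) = soft_thresh(-1.0668, 0.0886) = -0.9782
Iteration 3: beta = 0.5, y = -0.9782 + 0.5*(-0.9782 + 1.9842) = -0.4752
  grad(y) = 5.3467, v = y - alpha*grad = -0.7009
  prox(v) = soft_thresh(-0.7009, 0.0886) = -0.6122
Iteration 4: beta = 0.6, y = -0.6122 + 0.6*(-0.6122 + 0.9782) = -0.3927
  grad(y) = 6.5026, v = y - alpha*grad = -0.6671
  prox(v) = soft_thresh(-0.6671, 0.0886) = -0.5785
f(x_4) = 7*(-0.5785)^2 + 12*(-0.5785) + 2.1*|-0.5785| = -3.3844
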